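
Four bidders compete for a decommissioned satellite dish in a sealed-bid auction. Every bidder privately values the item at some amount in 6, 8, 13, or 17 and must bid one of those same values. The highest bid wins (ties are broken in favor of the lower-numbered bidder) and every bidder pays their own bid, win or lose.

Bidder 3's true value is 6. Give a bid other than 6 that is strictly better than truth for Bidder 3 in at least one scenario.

Suppose Bidder 1 bids 6, Bidder 2 bids 6 and Bidder 4 bids 6.
Bid 6: loses but pays 6, utility -6.
Bid 8: wins, pays 8, utility 6 - 8 = -2.
So bidding 8 beats truth here (-2 > -6).

8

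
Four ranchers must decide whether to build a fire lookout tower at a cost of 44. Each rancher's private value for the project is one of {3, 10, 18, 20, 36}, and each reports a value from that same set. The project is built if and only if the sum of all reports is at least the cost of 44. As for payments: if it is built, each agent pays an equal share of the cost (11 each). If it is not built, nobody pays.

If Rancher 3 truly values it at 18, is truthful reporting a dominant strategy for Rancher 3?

No

Consider the case where Rancher 1 reports 3, Rancher 2 reports 3 and Rancher 4 reports 3.
Truthful report 18: project not built, utility 0.
Report 36 instead: project built, pays 11, utility 18 - 11 = 7.
Since 7 > 0, reporting 36 is strictly better here, so truthful reporting is not dominant.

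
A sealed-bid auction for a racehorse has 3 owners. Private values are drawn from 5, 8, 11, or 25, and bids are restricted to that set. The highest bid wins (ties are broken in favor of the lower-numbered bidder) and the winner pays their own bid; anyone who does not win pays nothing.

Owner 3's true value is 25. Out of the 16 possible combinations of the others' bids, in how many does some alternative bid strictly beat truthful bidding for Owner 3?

Others bid (5, 5): truth gives 0; bid 8 gives 17 > 0. Violating.
Others bid (5, 8): truth gives 0; bid 11 gives 14 > 0. Violating.
Others bid (8, 5): truth gives 0; bid 11 gives 14 > 0. Violating.
Others bid (8, 8): truth gives 0; bid 11 gives 14 > 0. Violating.
Others bid (5, 11): truth gives 0; no alternative beats it.
Others bid (5, 25): truth gives 0; no alternative beats it.
(Checking all 16 profiles: 4 have a profitable deviation, 12 do not.)

4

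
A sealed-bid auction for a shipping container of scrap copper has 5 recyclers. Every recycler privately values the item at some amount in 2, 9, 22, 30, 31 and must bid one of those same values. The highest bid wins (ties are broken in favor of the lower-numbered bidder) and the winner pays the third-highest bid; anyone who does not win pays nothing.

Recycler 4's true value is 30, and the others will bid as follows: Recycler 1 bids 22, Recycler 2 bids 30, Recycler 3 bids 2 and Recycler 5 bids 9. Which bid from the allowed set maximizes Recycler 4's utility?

Bid 2: loses, pays 0, utility 0.
Bid 9: loses, pays 0, utility 0.
Bid 22: loses, pays 0, utility 0.
Bid 30: loses, pays 0, utility 0.
Bid 31: wins, pays 22, utility 30 - 22 = 8.
The best choice is 31 with utility 8.

31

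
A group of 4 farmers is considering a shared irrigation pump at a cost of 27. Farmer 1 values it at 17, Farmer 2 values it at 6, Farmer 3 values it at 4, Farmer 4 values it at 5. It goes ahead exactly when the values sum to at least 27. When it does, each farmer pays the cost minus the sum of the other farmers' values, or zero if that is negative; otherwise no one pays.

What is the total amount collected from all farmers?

13

Total value 32 ≥ cost 27, so it is built.
Farmer 1: others sum to 15; max(0, 27 - 15) = 12.
Farmer 2: others sum to 26; max(0, 27 - 26) = 1.
Farmer 3: others sum to 28; max(0, 27 - 28) = 0.
Farmer 4: others sum to 27; max(0, 27 - 27) = 0.
Total collected = 12 + 1 + 0 + 0 = 13.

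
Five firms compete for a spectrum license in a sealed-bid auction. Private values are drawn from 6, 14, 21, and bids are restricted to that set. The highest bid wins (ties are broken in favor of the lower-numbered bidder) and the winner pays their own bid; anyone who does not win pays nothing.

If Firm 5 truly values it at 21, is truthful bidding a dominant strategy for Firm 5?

No

Consider the case where Firm 1 bids 6, Firm 2 bids 6, Firm 3 bids 6 and Firm 4 bids 6.
Truthful bid 21: wins, pays 21, utility 21 - 21 = 0.
Bid 14 instead: wins, pays 14, utility 21 - 14 = 7.
Since 7 > 0, bidding 14 is strictly better here, so truthful bidding is not dominant.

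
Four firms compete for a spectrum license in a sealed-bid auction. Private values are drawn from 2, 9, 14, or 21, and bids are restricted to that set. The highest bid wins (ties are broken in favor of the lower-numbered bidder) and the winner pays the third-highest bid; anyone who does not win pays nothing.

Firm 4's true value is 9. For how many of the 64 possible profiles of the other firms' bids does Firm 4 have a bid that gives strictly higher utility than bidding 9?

Others bid (2, 2, 9): truth gives 0; bid 14 gives 7 > 0. Violating.
Others bid (2, 2, 14): truth gives 0; bid 21 gives 7 > 0. Violating.
Others bid (2, 9, 2): truth gives 0; bid 14 gives 7 > 0. Violating.
Others bid (2, 14, 2): truth gives 0; bid 21 gives 7 > 0. Violating.
Others bid (2, 2, 2): truth gives 7; no alternative beats it.
Others bid (2, 2, 21): truth gives 0; no alternative beats it.
(Checking all 64 profiles: 6 have a profitable deviation, 58 do not.)

6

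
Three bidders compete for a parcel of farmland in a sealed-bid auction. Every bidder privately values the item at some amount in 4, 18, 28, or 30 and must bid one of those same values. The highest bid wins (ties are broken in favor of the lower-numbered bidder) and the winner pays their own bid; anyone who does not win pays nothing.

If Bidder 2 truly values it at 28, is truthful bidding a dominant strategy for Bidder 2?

No

Consider the case where Bidder 1 bids 4 and Bidder 3 bids 4.
Truthful bid 28: wins, pays 28, utility 28 - 28 = 0.
Bid 18 instead: wins, pays 18, utility 28 - 18 = 10.
Since 10 > 0, bidding 18 is strictly better here, so truthful bidding is not dominant.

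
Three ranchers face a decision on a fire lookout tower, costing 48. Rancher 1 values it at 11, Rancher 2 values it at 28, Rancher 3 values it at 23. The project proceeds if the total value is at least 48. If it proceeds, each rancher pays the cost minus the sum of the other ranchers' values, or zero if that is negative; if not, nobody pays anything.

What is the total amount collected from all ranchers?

23

Total value 62 ≥ cost 48, so it is built.
Rancher 1: others sum to 51; max(0, 48 - 51) = 0.
Rancher 2: others sum to 34; max(0, 48 - 34) = 14.
Rancher 3: others sum to 39; max(0, 48 - 39) = 9.
Total collected = 0 + 14 + 9 = 23.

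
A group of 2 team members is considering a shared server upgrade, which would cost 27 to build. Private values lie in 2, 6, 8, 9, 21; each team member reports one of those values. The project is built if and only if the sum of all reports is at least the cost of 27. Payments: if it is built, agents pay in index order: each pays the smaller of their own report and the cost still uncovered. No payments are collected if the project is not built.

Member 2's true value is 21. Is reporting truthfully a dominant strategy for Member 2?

Check each profile of the others' reports and compare truth against every alternative report.
Others report (9): truth gives 3, best alternative gives 0.
Others report (8): truth gives 2, best alternative gives 0.
Others report (21): truth gives 15, best alternative gives 15.
Others report (2): truth gives 0, best alternative gives 0.
Others report (6): truth gives 0, best alternative gives 0.
In every case the truthful report is at least as good as any alternative, so it is a dominant strategy.

Yes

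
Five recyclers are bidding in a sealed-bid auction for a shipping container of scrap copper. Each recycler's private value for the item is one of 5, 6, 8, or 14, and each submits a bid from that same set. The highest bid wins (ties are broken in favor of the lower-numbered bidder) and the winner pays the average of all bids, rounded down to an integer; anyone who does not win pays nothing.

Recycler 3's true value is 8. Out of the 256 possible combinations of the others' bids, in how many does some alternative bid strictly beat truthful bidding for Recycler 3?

15

Others bid (5, 5, 6, 6): truth gives 2; bid 6 gives 3 > 2. Violating.
Others bid (5, 8, 5, 5): truth gives 0; bid 14 gives 1 > 0. Violating.
Others bid (5, 8, 5, 6): truth gives 0; bid 14 gives 1 > 0. Violating.
Others bid (5, 8, 6, 5): truth gives 0; bid 14 gives 1 > 0. Violating.
Others bid (5, 5, 5, 5): truth gives 3; no alternative beats it.
Others bid (5, 5, 5, 6): truth gives 3; no alternative beats it.
(Checking all 256 profiles: 15 have a profitable deviation, 241 do not.)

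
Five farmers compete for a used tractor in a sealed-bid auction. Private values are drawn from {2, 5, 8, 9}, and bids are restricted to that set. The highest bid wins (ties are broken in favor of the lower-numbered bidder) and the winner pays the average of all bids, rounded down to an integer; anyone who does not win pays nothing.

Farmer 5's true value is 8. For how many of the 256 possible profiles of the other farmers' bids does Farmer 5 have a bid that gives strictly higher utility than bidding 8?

65

Others bid (2, 2, 2, 2): truth gives 5; bid 5 gives 6 > 5. Violating.
Others bid (2, 2, 2, 8): truth gives 0; bid 9 gives 4 > 0. Violating.
Others bid (2, 2, 5, 8): truth gives 0; bid 9 gives 3 > 0. Violating.
Others bid (2, 2, 8, 2): truth gives 0; bid 9 gives 4 > 0. Violating.
Others bid (2, 2, 2, 5): truth gives 5; no alternative beats it.
Others bid (2, 2, 2, 9): truth gives 0; no alternative beats it.
(Checking all 256 profiles: 65 have a profitable deviation, 191 do not.)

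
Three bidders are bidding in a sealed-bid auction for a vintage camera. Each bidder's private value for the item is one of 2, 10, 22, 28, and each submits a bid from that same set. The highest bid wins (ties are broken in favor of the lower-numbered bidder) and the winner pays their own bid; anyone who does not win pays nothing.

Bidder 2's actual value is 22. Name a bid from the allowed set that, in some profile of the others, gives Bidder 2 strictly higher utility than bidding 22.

Suppose Bidder 1 bids 2 and Bidder 3 bids 2.
Bid 22: wins, pays 22, utility 22 - 22 = 0.
Bid 10: wins, pays 10, utility 22 - 10 = 12.
So bidding 10 beats truth here (12 > 0).

10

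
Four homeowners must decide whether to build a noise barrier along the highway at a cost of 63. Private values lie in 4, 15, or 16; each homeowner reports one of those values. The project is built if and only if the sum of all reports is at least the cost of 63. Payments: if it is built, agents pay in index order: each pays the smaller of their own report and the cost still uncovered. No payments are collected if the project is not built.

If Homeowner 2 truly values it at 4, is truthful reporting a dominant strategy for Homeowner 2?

Check each profile of the others' reports and compare truth against every alternative report.
Others report (16, 16, 16): truth gives 0, best alternative gives -11.
Others report (4, 4, 4): truth gives 0, best alternative gives 0.
Others report (4, 4, 15): truth gives 0, best alternative gives 0.
Others report (4, 4, 16): truth gives 0, best alternative gives 0.
Others report (4, 15, 4): truth gives 0, best alternative gives 0.
Others report (4, 15, 15): truth gives 0, best alternative gives 0.
(Remaining 21 profiles checked similarly; truth is weakly best in each.)
In every case the truthful report is at least as good as any alternative, so it is a dominant strategy.

Yes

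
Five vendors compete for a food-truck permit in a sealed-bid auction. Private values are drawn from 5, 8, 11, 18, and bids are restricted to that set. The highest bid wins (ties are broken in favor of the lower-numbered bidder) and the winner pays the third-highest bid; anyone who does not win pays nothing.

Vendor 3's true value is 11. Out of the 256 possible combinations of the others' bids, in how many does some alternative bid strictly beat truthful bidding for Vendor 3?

Others bid (5, 5, 5, 18): truth gives 0; bid 18 gives 6 > 0. Violating.
Others bid (5, 5, 8, 18): truth gives 0; bid 18 gives 3 > 0. Violating.
Others bid (5, 5, 18, 5): truth gives 0; bid 18 gives 6 > 0. Violating.
Others bid (5, 5, 18, 8): truth gives 0; bid 18 gives 3 > 0. Violating.
Others bid (5, 5, 5, 5): truth gives 6; no alternative beats it.
Others bid (5, 5, 5, 8): truth gives 6; no alternative beats it.
(Checking all 256 profiles: 32 have a profitable deviation, 224 do not.)

32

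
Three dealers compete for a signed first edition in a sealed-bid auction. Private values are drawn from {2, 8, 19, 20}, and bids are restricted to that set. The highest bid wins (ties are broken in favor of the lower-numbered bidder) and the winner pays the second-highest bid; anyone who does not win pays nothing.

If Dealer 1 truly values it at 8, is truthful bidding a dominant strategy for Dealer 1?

Check each profile of the others' bids and compare truth against every alternative bid.
Others bid (2, 2): truth gives 6, best alternative gives 6.
Others bid (2, 8): truth gives 0, best alternative gives 0.
Others bid (2, 19): truth gives 0, best alternative gives 0.
Others bid (2, 20): truth gives 0, best alternative gives 0.
Others bid (8, 2): truth gives 0, best alternative gives 0.
Others bid (8, 8): truth gives 0, best alternative gives 0.
(Remaining 10 profiles checked similarly; truth is weakly best in each.)
In every case the truthful bid is at least as good as any alternative, so it is a dominant strategy.

Yes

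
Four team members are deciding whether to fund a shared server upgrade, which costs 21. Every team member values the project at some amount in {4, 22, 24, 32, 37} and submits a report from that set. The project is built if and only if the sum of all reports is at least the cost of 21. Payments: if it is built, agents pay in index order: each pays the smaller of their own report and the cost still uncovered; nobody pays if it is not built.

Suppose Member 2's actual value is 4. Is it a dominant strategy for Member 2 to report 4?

Check each profile of the others' reports and compare truth against every alternative report.
Others report (4, 4, 4): truth gives 0, best alternative gives -13.
Others report (4, 4, 22): truth gives 0, best alternative gives -13.
Others report (4, 4, 24): truth gives 0, best alternative gives -13.
Others report (4, 4, 32): truth gives 0, best alternative gives -13.
Others report (4, 4, 37): truth gives 0, best alternative gives -13.
Others report (4, 22, 4): truth gives 0, best alternative gives -13.
(Remaining 119 profiles checked similarly; truth is weakly best in each.)
In every case the truthful report is at least as good as any alternative, so it is a dominant strategy.

Yes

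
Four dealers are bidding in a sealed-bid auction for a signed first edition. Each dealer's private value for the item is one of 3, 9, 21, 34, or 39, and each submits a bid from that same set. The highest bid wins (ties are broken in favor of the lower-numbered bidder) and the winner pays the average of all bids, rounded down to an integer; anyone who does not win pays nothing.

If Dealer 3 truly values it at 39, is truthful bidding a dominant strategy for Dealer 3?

Consider the case where Dealer 1 bids 3, Dealer 2 bids 3 and Dealer 4 bids 3.
Truthful bid 39: wins, pays 12, utility 39 - 12 = 27.
Bid 9 instead: wins, pays 4, utility 39 - 4 = 35.
Since 35 > 27, bidding 9 is strictly better here, so truthful bidding is not dominant.

No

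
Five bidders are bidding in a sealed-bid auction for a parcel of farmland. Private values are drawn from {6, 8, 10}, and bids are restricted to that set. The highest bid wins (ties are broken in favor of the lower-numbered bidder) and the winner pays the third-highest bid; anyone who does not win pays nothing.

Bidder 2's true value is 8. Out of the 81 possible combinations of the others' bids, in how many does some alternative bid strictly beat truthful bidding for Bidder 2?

4

Others bid (6, 6, 6, 10): truth gives 0; bid 10 gives 2 > 0. Violating.
Others bid (6, 6, 10, 6): truth gives 0; bid 10 gives 2 > 0. Violating.
Others bid (6, 10, 6, 6): truth gives 0; bid 10 gives 2 > 0. Violating.
Others bid (8, 6, 6, 6): truth gives 0; bid 10 gives 2 > 0. Violating.
Others bid (6, 6, 6, 6): truth gives 2; no alternative beats it.
Others bid (6, 6, 6, 8): truth gives 2; no alternative beats it.
(Checking all 81 profiles: 4 have a profitable deviation, 77 do not.)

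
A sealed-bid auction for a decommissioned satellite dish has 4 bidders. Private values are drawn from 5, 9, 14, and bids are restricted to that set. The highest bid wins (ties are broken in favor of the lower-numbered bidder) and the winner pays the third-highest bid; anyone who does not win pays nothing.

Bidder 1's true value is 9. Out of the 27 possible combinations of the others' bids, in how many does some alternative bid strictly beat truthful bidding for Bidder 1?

3

Others bid (5, 5, 14): truth gives 0; bid 14 gives 4 > 0. Violating.
Others bid (5, 14, 5): truth gives 0; bid 14 gives 4 > 0. Violating.
Others bid (14, 5, 5): truth gives 0; bid 14 gives 4 > 0. Violating.
Others bid (5, 5, 5): truth gives 4; no alternative beats it.
Others bid (5, 5, 9): truth gives 4; no alternative beats it.
(Checking all 27 profiles: 3 have a profitable deviation, 24 do not.)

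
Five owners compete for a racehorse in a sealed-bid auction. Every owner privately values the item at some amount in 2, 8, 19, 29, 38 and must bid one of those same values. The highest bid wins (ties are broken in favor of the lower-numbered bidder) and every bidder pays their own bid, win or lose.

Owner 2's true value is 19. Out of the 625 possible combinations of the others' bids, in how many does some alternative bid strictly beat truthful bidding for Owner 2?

Others bid (2, 2, 2, 2): truth gives 0; bid 8 gives 11 > 0. Violating.
Others bid (2, 2, 2, 8): truth gives 0; bid 8 gives 11 > 0. Violating.
Others bid (2, 2, 2, 29): truth gives -19; bid 2 gives -2 > -19. Violating.
Others bid (2, 2, 2, 38): truth gives -19; bid 2 gives -2 > -19. Violating.
Others bid (2, 2, 2, 19): truth gives 0; no alternative beats it.
Others bid (2, 2, 8, 19): truth gives 0; no alternative beats it.
(Checking all 625 profiles: 579 have a profitable deviation, 46 do not.)

579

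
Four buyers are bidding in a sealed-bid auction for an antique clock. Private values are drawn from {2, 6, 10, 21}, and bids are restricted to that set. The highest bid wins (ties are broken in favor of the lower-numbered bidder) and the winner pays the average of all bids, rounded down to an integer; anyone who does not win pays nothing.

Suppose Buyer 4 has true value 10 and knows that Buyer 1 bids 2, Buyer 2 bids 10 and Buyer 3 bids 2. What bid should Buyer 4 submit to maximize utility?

21

Bid 2: loses, pays 0, utility 0.
Bid 6: loses, pays 0, utility 0.
Bid 10: loses, pays 0, utility 0.
Bid 21: wins, pays 8, utility 10 - 8 = 2.
The best choice is 21 with utility 2.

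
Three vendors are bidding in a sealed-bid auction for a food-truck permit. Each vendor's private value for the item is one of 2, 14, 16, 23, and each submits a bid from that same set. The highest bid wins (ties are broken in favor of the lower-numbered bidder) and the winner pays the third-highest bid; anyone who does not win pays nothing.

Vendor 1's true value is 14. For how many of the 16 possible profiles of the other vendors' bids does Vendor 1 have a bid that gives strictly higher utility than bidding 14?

Others bid (2, 16): truth gives 0; bid 16 gives 12 > 0. Violating.
Others bid (2, 23): truth gives 0; bid 23 gives 12 > 0. Violating.
Others bid (16, 2): truth gives 0; bid 16 gives 12 > 0. Violating.
Others bid (23, 2): truth gives 0; bid 23 gives 12 > 0. Violating.
Others bid (2, 2): truth gives 12; no alternative beats it.
Others bid (2, 14): truth gives 12; no alternative beats it.
(Checking all 16 profiles: 4 have a profitable deviation, 12 do not.)

4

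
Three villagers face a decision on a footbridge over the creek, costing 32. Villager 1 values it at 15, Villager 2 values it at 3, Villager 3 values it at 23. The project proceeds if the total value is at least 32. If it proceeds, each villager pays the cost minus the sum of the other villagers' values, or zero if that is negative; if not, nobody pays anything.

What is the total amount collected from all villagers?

Total value 41 ≥ cost 32, so it is built.
Villager 1: others sum to 26; max(0, 32 - 26) = 6.
Villager 2: others sum to 38; max(0, 32 - 38) = 0.
Villager 3: others sum to 18; max(0, 32 - 18) = 14.
Total collected = 6 + 0 + 14 = 20.

20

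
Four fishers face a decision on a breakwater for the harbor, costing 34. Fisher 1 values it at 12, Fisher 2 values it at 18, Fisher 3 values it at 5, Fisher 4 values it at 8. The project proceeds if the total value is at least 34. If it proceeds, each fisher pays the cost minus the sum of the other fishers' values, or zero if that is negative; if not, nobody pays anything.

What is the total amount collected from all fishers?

Total value 43 ≥ cost 34, so it is built.
Fisher 1: others sum to 31; max(0, 34 - 31) = 3.
Fisher 2: others sum to 25; max(0, 34 - 25) = 9.
Fisher 3: others sum to 38; max(0, 34 - 38) = 0.
Fisher 4: others sum to 35; max(0, 34 - 35) = 0.
Total collected = 3 + 9 + 0 + 0 = 12.

12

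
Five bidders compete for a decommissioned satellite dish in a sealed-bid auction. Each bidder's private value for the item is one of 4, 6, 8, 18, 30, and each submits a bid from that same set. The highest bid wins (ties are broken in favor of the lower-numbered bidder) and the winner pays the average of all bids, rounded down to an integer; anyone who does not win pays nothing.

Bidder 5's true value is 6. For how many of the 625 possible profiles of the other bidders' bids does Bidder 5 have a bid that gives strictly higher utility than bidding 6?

10

Others bid (4, 4, 4, 6): truth gives 0; bid 8 gives 1 > 0. Violating.
Others bid (4, 4, 6, 4): truth gives 0; bid 8 gives 1 > 0. Violating.
Others bid (4, 4, 6, 6): truth gives 0; bid 8 gives 1 > 0. Violating.
Others bid (4, 6, 4, 4): truth gives 0; bid 8 gives 1 > 0. Violating.
Others bid (4, 4, 4, 4): truth gives 2; no alternative beats it.
Others bid (4, 4, 4, 8): truth gives 0; no alternative beats it.
(Checking all 625 profiles: 10 have a profitable deviation, 615 do not.)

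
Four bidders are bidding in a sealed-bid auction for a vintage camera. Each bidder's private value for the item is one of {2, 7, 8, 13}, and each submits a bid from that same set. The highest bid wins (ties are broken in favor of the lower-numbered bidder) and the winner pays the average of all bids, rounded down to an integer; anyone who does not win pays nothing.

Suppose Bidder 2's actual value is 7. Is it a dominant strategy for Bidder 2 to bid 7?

No

Consider the case where Bidder 1 bids 2, Bidder 3 bids 2 and Bidder 4 bids 8.
Truthful bid 7: loses, pays 0, utility 0.
Bid 8 instead: wins, pays 5, utility 7 - 5 = 2.
Since 2 > 0, bidding 8 is strictly better here, so truthful bidding is not dominant.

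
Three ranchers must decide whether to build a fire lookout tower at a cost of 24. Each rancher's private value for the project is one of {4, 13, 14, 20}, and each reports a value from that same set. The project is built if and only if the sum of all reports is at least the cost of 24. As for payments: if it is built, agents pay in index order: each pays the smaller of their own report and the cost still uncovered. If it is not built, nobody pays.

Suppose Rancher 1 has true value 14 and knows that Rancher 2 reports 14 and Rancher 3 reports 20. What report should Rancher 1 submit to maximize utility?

Report 4: project built, pays 4, utility 14 - 4 = 10.
Report 13: project built, pays 13, utility 14 - 13 = 1.
Report 14: project built, pays 14, utility 14 - 14 = 0.
Report 20: project built, pays 20, utility 14 - 20 = -6.
The best choice is 4 with utility 10.

4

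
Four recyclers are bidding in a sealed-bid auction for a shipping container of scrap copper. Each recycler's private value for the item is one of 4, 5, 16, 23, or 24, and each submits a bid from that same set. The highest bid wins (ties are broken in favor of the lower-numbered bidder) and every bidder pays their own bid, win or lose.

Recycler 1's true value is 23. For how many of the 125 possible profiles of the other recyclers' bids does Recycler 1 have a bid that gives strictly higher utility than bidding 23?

Others bid (4, 4, 4): truth gives 0; bid 4 gives 19 > 0. Violating.
Others bid (4, 4, 5): truth gives 0; bid 5 gives 18 > 0. Violating.
Others bid (4, 4, 16): truth gives 0; bid 16 gives 7 > 0. Violating.
Others bid (4, 4, 24): truth gives -23; bid 24 gives -1 > -23. Violating.
Others bid (4, 4, 23): truth gives 0; no alternative beats it.
Others bid (4, 5, 23): truth gives 0; no alternative beats it.
(Checking all 125 profiles: 88 have a profitable deviation, 37 do not.)

88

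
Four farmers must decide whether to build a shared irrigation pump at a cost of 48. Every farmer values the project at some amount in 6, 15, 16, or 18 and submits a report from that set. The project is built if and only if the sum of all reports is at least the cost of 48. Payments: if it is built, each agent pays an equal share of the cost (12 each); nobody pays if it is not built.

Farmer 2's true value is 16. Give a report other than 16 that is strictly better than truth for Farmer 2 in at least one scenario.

18

Suppose Farmer 1 reports 6, Farmer 3 reports 6 and Farmer 4 reports 18.
Report 16: project not built, utility 0.
Report 18: project built, pays 12, utility 16 - 12 = 4.
So reporting 18 beats truth here (4 > 0).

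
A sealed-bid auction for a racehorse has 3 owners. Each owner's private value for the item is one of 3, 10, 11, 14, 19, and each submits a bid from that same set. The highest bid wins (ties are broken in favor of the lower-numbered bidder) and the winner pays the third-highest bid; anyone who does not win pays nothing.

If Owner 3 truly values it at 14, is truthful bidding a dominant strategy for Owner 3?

Consider the case where Owner 1 bids 3 and Owner 2 bids 14.
Truthful bid 14: loses, pays 0, utility 0.
Bid 19 instead: wins, pays 3, utility 14 - 3 = 11.
Since 11 > 0, bidding 19 is strictly better here, so truthful bidding is not dominant.

No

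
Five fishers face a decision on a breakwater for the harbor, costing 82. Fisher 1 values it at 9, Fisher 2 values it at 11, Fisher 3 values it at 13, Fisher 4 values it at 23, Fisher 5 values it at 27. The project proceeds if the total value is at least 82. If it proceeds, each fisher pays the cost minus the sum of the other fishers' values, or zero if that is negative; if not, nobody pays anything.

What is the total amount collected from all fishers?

78

Total value 83 ≥ cost 82, so it is built.
Fisher 1: others sum to 74; max(0, 82 - 74) = 8.
Fisher 2: others sum to 72; max(0, 82 - 72) = 10.
Fisher 3: others sum to 70; max(0, 82 - 70) = 12.
Fisher 4: others sum to 60; max(0, 82 - 60) = 22.
Fisher 5: others sum to 56; max(0, 82 - 56) = 26.
Total collected = 8 + 10 + 12 + 22 + 26 = 78.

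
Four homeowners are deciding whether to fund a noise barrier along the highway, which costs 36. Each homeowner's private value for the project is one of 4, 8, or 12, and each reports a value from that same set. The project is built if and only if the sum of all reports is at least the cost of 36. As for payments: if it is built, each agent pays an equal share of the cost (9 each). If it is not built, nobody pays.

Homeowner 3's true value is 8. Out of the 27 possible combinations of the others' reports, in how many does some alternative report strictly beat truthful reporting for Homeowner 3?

Others report (4, 12, 12): truth gives -1; report 4 gives 0 > -1. Violating.
Others report (8, 8, 12): truth gives -1; report 4 gives 0 > -1. Violating.
Others report (8, 12, 8): truth gives -1; report 4 gives 0 > -1. Violating.
Others report (12, 4, 12): truth gives -1; report 4 gives 0 > -1. Violating.
Others report (4, 4, 4): truth gives 0; no alternative beats it.
Others report (4, 4, 8): truth gives 0; no alternative beats it.
(Checking all 27 profiles: 6 have a profitable deviation, 21 do not.)

6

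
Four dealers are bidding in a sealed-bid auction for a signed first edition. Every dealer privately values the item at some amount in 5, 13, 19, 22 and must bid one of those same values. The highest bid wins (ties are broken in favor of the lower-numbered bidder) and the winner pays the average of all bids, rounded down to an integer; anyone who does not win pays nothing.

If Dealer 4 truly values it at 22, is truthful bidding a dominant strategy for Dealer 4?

Consider the case where Dealer 1 bids 5, Dealer 2 bids 5 and Dealer 3 bids 5.
Truthful bid 22: wins, pays 9, utility 22 - 9 = 13.
Bid 13 instead: wins, pays 7, utility 22 - 7 = 15.
Since 15 > 13, bidding 13 is strictly better here, so truthful bidding is not dominant.

No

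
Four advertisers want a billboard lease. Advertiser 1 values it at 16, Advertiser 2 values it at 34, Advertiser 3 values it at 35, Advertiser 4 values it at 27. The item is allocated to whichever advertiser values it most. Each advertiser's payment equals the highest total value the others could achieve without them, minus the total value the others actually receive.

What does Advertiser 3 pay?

34

Advertiser 3 has the highest value and receives the item.
Without Advertiser 3, the item would go to the next-highest value, 34, so the others could achieve 34.
With Advertiser 3 present and winning, the others receive nothing, so their total is 0.
Payment = 34 - 0 = 34.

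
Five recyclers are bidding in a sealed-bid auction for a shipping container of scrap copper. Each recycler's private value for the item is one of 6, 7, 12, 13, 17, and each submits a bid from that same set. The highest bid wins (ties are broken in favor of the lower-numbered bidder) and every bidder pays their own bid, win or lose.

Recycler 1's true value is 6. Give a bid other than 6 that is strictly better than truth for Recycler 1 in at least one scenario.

Suppose Recycler 2 bids 6, Recycler 3 bids 6, Recycler 4 bids 6 and Recycler 5 bids 7.
Bid 6: loses but pays 6, utility -6.
Bid 7: wins, pays 7, utility 6 - 7 = -1.
So bidding 7 beats truth here (-1 > -6).

7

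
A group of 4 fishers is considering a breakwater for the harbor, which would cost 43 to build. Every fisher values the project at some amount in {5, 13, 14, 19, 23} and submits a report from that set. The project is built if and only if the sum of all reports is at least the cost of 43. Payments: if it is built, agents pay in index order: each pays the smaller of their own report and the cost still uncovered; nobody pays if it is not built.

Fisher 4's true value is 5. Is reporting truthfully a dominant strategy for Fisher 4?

Yes

Check each profile of the others' reports and compare truth against every alternative report.
Others report (5, 13, 13): truth gives 0, best alternative gives -7.
Others report (13, 5, 13): truth gives 0, best alternative gives -7.
Others report (13, 13, 5): truth gives 0, best alternative gives -7.
Others report (5, 13, 14): truth gives 0, best alternative gives -6.
Others report (5, 14, 13): truth gives 0, best alternative gives -6.
Others report (13, 5, 14): truth gives 0, best alternative gives -6.
(Remaining 119 profiles checked similarly; truth is weakly best in each.)
In every case the truthful report is at least as good as any alternative, so it is a dominant strategy.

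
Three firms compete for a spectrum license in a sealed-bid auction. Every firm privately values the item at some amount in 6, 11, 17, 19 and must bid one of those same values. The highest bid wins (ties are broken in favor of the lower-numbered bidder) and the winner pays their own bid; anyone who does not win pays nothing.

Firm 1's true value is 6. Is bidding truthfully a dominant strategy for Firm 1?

Yes

Check each profile of the others' bids and compare truth against every alternative bid.
Others bid (6, 6): truth gives 0, best alternative gives -5.
Others bid (6, 11): truth gives 0, best alternative gives -5.
Others bid (11, 6): truth gives 0, best alternative gives -5.
Others bid (11, 11): truth gives 0, best alternative gives -5.
Others bid (6, 17): truth gives 0, best alternative gives 0.
Others bid (6, 19): truth gives 0, best alternative gives 0.
(Remaining 10 profiles checked similarly; truth is weakly best in each.)
In every case the truthful bid is at least as good as any alternative, so it is a dominant strategy.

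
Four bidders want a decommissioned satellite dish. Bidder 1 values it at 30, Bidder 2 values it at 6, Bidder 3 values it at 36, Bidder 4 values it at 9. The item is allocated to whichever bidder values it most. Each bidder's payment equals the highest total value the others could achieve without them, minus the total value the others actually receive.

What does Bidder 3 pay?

30

Bidder 3 has the highest value and receives the item.
Without Bidder 3, the item would go to the next-highest value, 30, so the others could achieve 30.
With Bidder 3 present and winning, the others receive nothing, so their total is 0.
Payment = 30 - 0 = 30.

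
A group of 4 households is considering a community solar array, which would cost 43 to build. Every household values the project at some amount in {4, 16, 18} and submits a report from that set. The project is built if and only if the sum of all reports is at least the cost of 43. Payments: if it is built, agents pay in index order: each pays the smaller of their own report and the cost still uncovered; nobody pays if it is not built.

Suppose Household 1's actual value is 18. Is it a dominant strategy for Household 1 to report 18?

No

Consider the case where Household 2 reports 4, Household 3 reports 16 and Household 4 reports 16.
Truthful report 18: project built, pays 18, utility 18 - 18 = 0.
Report 16 instead: project built, pays 16, utility 18 - 16 = 2.
Since 2 > 0, reporting 16 is strictly better here, so truthful reporting is not dominant.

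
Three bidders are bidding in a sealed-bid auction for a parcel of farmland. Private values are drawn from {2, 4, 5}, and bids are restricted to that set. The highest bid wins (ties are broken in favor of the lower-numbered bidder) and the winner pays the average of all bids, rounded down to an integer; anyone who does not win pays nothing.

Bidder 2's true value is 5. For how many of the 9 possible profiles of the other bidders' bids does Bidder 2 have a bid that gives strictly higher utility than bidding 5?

Others bid (2, 2): truth gives 2; bid 4 gives 3 > 2. Violating.
Others bid (2, 4): truth gives 2; no alternative beats it.
Others bid (2, 5): truth gives 1; no alternative beats it.
(Checking all 9 profiles: 1 has a profitable deviation, 8 do not.)

1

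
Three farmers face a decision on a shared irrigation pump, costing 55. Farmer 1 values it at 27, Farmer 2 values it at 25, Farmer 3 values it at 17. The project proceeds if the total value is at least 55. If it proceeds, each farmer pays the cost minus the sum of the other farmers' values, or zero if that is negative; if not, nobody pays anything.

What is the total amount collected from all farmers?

27

Total value 69 ≥ cost 55, so it is built.
Farmer 1: others sum to 42; max(0, 55 - 42) = 13.
Farmer 2: others sum to 44; max(0, 55 - 44) = 11.
Farmer 3: others sum to 52; max(0, 55 - 52) = 3.
Total collected = 13 + 11 + 3 = 27.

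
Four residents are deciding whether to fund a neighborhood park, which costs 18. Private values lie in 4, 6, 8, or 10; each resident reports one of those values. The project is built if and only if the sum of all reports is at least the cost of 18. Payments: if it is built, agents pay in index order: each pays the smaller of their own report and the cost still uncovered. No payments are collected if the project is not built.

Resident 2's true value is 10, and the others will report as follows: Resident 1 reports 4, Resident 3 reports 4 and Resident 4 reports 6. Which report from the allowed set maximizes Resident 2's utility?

4

Report 4: project built, pays 4, utility 10 - 4 = 6.
Report 6: project built, pays 6, utility 10 - 6 = 4.
Report 8: project built, pays 8, utility 10 - 8 = 2.
Report 10: project built, pays 10, utility 10 - 10 = 0.
The best choice is 4 with utility 6.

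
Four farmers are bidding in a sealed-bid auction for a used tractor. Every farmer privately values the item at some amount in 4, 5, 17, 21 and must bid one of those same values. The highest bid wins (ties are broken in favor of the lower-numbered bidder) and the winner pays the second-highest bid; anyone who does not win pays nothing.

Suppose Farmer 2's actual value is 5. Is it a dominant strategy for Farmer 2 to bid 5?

Check each profile of the others' bids and compare truth against every alternative bid.
Others bid (4, 4, 4): truth gives 1, best alternative gives 1.
Others bid (4, 4, 5): truth gives 0, best alternative gives 0.
Others bid (4, 4, 17): truth gives 0, best alternative gives 0.
Others bid (4, 4, 21): truth gives 0, best alternative gives 0.
Others bid (4, 5, 4): truth gives 0, best alternative gives 0.
Others bid (4, 5, 5): truth gives 0, best alternative gives 0.
(Remaining 58 profiles checked similarly; truth is weakly best in each.)
In every case the truthful bid is at least as good as any alternative, so it is a dominant strategy.

Yes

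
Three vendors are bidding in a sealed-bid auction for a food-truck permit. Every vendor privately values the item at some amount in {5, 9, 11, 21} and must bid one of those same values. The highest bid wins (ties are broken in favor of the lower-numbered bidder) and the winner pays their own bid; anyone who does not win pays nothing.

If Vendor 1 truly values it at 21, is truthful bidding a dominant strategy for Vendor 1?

Consider the case where Vendor 2 bids 5 and Vendor 3 bids 5.
Truthful bid 21: wins, pays 21, utility 21 - 21 = 0.
Bid 5 instead: wins, pays 5, utility 21 - 5 = 16.
Since 16 > 0, bidding 5 is strictly better here, so truthful bidding is not dominant.

No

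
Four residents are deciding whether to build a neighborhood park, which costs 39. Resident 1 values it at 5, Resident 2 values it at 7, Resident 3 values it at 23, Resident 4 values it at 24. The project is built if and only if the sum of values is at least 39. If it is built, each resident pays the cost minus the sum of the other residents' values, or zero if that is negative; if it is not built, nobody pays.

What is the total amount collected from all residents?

Total value 59 ≥ cost 39, so it is built.
Resident 1: others sum to 54; max(0, 39 - 54) = 0.
Resident 2: others sum to 52; max(0, 39 - 52) = 0.
Resident 3: others sum to 36; max(0, 39 - 36) = 3.
Resident 4: others sum to 35; max(0, 39 - 35) = 4.
Total collected = 0 + 0 + 3 + 4 = 7.

7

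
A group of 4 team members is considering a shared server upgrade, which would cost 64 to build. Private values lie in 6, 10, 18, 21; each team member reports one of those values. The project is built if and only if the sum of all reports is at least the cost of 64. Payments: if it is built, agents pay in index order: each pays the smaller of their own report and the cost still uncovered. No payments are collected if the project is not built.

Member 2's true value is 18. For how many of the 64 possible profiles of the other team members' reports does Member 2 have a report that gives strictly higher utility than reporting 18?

Others report (18, 18, 18): truth gives 0; report 10 gives 8 > 0. Violating.
Others report (18, 18, 21): truth gives 0; report 10 gives 8 > 0. Violating.
Others report (18, 21, 18): truth gives 0; report 10 gives 8 > 0. Violating.
Others report (18, 21, 21): truth gives 0; report 6 gives 12 > 0. Violating.
Others report (6, 6, 6): truth gives 0; no alternative beats it.
Others report (6, 6, 10): truth gives 0; no alternative beats it.
(Checking all 64 profiles: 8 have a profitable deviation, 56 do not.)

8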